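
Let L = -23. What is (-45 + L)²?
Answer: 4624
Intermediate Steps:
(-45 + L)² = (-45 - 23)² = (-68)² = 4624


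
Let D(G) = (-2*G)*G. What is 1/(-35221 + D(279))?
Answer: -1/190903 ≈ -5.2383e-6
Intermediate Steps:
D(G) = -2*G²
1/(-35221 + D(279)) = 1/(-35221 - 2*279²) = 1/(-35221 - 2*77841) = 1/(-35221 - 155682) = 1/(-190903) = -1/190903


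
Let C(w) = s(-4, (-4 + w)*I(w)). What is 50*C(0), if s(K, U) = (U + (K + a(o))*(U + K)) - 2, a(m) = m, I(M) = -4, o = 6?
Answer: 1900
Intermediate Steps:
s(K, U) = -2 + U + (6 + K)*(K + U) (s(K, U) = (U + (K + 6)*(U + K)) - 2 = (U + (6 + K)*(K + U)) - 2 = -2 + U + (6 + K)*(K + U))
C(w) = 38 - 12*w (C(w) = -2 + (-4)² + 6*(-4) + 7*((-4 + w)*(-4)) - 4*(-4 + w)*(-4) = -2 + 16 - 24 + 7*(16 - 4*w) - 4*(16 - 4*w) = -2 + 16 - 24 + (112 - 28*w) + (-64 + 16*w) = 38 - 12*w)
50*C(0) = 50*(38 - 12*0) = 50*(38 + 0) = 50*38 = 1900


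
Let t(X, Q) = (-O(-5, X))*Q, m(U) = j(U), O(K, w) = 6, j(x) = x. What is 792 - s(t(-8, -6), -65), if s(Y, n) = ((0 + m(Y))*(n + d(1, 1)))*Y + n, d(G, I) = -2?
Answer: 87689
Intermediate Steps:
m(U) = U
t(X, Q) = -6*Q (t(X, Q) = (-1*6)*Q = -6*Q)
s(Y, n) = n + Y²*(-2 + n) (s(Y, n) = ((0 + Y)*(n - 2))*Y + n = (Y*(-2 + n))*Y + n = Y²*(-2 + n) + n = n + Y²*(-2 + n))
792 - s(t(-8, -6), -65) = 792 - (-65 - 2*(-6*(-6))² - 65*(-6*(-6))²) = 792 - (-65 - 2*36² - 65*36²) = 792 - (-65 - 2*1296 - 65*1296) = 792 - (-65 - 2592 - 84240) = 792 - 1*(-86897) = 792 + 86897 = 87689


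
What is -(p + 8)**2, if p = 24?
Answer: -1024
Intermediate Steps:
-(p + 8)**2 = -(24 + 8)**2 = -1*32**2 = -1*1024 = -1024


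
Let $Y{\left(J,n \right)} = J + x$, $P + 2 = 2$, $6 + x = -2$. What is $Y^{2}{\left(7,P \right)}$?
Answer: $1$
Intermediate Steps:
$x = -8$ ($x = -6 - 2 = -8$)
$P = 0$ ($P = -2 + 2 = 0$)
$Y{\left(J,n \right)} = -8 + J$ ($Y{\left(J,n \right)} = J - 8 = -8 + J$)
$Y^{2}{\left(7,P \right)} = \left(-8 + 7\right)^{2} = \left(-1\right)^{2} = 1$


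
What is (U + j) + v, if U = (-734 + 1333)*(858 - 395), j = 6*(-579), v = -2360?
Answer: 271503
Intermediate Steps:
j = -3474
U = 277337 (U = 599*463 = 277337)
(U + j) + v = (277337 - 3474) - 2360 = 273863 - 2360 = 271503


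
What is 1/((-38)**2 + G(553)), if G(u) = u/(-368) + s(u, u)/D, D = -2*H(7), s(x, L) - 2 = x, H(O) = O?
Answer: 2576/3613753 ≈ 0.00071283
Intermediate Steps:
s(x, L) = 2 + x
D = -14 (D = -2*7 = -14)
G(u) = -1/7 - 191*u/2576 (G(u) = u/(-368) + (2 + u)/(-14) = u*(-1/368) + (2 + u)*(-1/14) = -u/368 + (-1/7 - u/14) = -1/7 - 191*u/2576)
1/((-38)**2 + G(553)) = 1/((-38)**2 + (-1/7 - 191/2576*553)) = 1/(1444 + (-1/7 - 15089/368)) = 1/(1444 - 105991/2576) = 1/(3613753/2576) = 2576/3613753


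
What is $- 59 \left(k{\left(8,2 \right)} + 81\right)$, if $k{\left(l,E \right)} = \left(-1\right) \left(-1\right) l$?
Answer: $-5251$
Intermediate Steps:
$k{\left(l,E \right)} = l$ ($k{\left(l,E \right)} = 1 l = l$)
$- 59 \left(k{\left(8,2 \right)} + 81\right) = - 59 \left(8 + 81\right) = \left(-59\right) 89 = -5251$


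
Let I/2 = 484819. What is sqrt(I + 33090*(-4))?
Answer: sqrt(837278) ≈ 915.03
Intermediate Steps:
I = 969638 (I = 2*484819 = 969638)
sqrt(I + 33090*(-4)) = sqrt(969638 + 33090*(-4)) = sqrt(969638 - 132360) = sqrt(837278)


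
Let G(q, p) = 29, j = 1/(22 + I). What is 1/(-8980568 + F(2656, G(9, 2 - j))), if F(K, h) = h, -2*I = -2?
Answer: -1/8980539 ≈ -1.1135e-7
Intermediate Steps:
I = 1 (I = -½*(-2) = 1)
j = 1/23 (j = 1/(22 + 1) = 1/23 ≈ 0.043478)
1/(-8980568 + F(2656, G(9, 2 - j))) = 1/(-8980568 + 29) = 1/(-8980539) = -1/8980539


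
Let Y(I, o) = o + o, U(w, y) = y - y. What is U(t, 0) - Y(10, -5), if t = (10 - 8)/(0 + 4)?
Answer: 10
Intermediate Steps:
t = ½ (t = 2/4 = 2*(¼) = ½ ≈ 0.50000)
U(w, y) = 0
Y(I, o) = 2*o
U(t, 0) - Y(10, -5) = 0 - 2*(-5) = 0 - 1*(-10) = 0 + 10 = 10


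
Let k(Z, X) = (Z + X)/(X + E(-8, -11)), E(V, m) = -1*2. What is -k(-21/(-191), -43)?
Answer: -8192/8595 ≈ -0.95311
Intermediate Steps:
E(V, m) = -2
k(Z, X) = (X + Z)/(-2 + X) (k(Z, X) = (Z + X)/(X - 2) = (X + Z)/(-2 + X))
-k(-21/(-191), -43) = -(-43 - 21/(-191))/(-2 - 43) = -(-43 - 21*(-1/191))/(-45) = -(-1)*(-43 + 21/191)/45 = -(-1)*(-8192)/(45*191) = -1*8192/8595 = -8192/8595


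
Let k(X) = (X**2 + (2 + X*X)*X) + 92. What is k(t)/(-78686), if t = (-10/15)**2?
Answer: -33962/28681047 ≈ -0.0011841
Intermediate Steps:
t = 4/9 (t = (-10*1/15)**2 = (-2/3)**2 = 4/9 ≈ 0.44444)
k(X) = 92 + X**2 + X*(2 + X**2) (k(X) = (X**2 + (2 + X**2)*X) + 92 = (X**2 + X*(2 + X**2)) + 92 = 92 + X**2 + X*(2 + X**2))
k(t)/(-78686) = (92 + (4/9)**2 + (4/9)**3 + 2*(4/9))/(-78686) = (92 + 16/81 + 64/729 + 8/9)*(-1/78686) = (67924/729)*(-1/78686) = -33962/28681047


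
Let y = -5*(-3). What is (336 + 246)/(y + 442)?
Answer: 582/457 ≈ 1.2735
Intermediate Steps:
y = 15
(336 + 246)/(y + 442) = (336 + 246)/(15 + 442) = 582/457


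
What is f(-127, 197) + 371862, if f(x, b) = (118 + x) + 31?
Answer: 371884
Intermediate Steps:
f(x, b) = 149 + x
f(-127, 197) + 371862 = (149 - 127) + 371862 = 22 + 371862 = 371884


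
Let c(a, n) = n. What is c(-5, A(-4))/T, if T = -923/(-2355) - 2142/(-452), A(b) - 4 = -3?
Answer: 532230/2730803 ≈ 0.19490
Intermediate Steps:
A(b) = 1 (A(b) = 4 - 3 = 1)
T = 2730803/532230 (T = -923*(-1/2355) - 2142*(-1/452) = 923/2355 + 1071/226 = 2730803/532230 ≈ 5.1309)
c(-5, A(-4))/T = 1/(2730803/532230) = 1*(532230/2730803) = 532230/2730803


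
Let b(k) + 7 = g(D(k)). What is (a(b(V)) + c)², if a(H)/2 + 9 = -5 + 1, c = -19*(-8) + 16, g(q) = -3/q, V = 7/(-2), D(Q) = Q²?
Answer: 20164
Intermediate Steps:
V = -7/2 (V = 7*(-½) = -7/2 ≈ -3.5000)
b(k) = -7 - 3/k²
c = 168 (c = 152 + 16 = 168)
a(H) = -26 (a(H) = -18 + 2*(-5 + 1) = -18 + 2*(-4) = -18 - 8 = -26)
(a(b(V)) + c)² = (-26 + 168)² = 142² = 20164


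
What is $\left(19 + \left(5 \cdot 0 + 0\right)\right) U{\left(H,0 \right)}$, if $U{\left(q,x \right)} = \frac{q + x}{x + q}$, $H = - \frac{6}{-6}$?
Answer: $19$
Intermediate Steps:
$H = 1$ ($H = \left(-6\right) \left(- \frac{1}{6}\right) = 1$)
$U{\left(q,x \right)} = 1$ ($U{\left(q,x \right)} = \frac{q + x}{q + x} = 1$)
$\left(19 + \left(5 \cdot 0 + 0\right)\right) U{\left(H,0 \right)} = \left(19 + \left(5 \cdot 0 + 0\right)\right) 1 = \left(19 + \left(0 + 0\right)\right) 1 = \left(19 + 0\right) 1 = 19 \cdot 1 = 19$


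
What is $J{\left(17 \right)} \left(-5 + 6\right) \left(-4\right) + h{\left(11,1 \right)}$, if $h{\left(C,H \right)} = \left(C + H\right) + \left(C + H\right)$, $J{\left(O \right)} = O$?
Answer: $-44$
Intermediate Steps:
$h{\left(C,H \right)} = 2 C + 2 H$
$J{\left(17 \right)} \left(-5 + 6\right) \left(-4\right) + h{\left(11,1 \right)} = 17 \left(-5 + 6\right) \left(-4\right) + \left(2 \cdot 11 + 2 \cdot 1\right) = 17 \cdot 1 \left(-4\right) + \left(22 + 2\right) = 17 \left(-4\right) + 24 = -68 + 24 = -44$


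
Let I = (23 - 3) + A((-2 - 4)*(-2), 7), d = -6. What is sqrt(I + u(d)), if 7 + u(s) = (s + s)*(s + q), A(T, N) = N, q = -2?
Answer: 2*sqrt(29) ≈ 10.770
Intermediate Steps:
I = 27 (I = (23 - 3) + 7 = 20 + 7 = 27)
u(s) = -7 + 2*s*(-2 + s) (u(s) = -7 + (s + s)*(s - 2) = -7 + (2*s)*(-2 + s) = -7 + 2*s*(-2 + s))
sqrt(I + u(d)) = sqrt(27 + (-7 - 4*(-6) + 2*(-6)**2)) = sqrt(27 + (-7 + 24 + 2*36)) = sqrt(27 + (-7 + 24 + 72)) = sqrt(27 + 89) = sqrt(116) = 2*sqrt(29)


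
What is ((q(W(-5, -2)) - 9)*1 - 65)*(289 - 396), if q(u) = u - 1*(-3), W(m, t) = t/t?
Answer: 7490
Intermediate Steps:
W(m, t) = 1
q(u) = 3 + u (q(u) = u + 3 = 3 + u)
((q(W(-5, -2)) - 9)*1 - 65)*(289 - 396) = (((3 + 1) - 9)*1 - 65)*(289 - 396) = ((4 - 9)*1 - 65)*(-107) = (-5*1 - 65)*(-107) = (-5 - 65)*(-107) = -70*(-107) = 7490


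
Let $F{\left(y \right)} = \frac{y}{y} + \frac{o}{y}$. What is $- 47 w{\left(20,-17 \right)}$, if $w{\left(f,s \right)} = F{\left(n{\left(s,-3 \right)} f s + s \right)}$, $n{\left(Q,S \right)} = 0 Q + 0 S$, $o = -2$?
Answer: $- \frac{893}{17} \approx -52.529$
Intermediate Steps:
$n{\left(Q,S \right)} = 0$ ($n{\left(Q,S \right)} = 0 + 0 = 0$)
$F{\left(y \right)} = 1 - \frac{2}{y}$ ($F{\left(y \right)} = \frac{y}{y} - \frac{2}{y} = 1 - \frac{2}{y}$)
$w{\left(f,s \right)} = \frac{-2 + s}{s}$ ($w{\left(f,s \right)} = \frac{-2 + \left(0 f s + s\right)}{0 f s + s} = \frac{-2 + \left(0 s + s\right)}{0 s + s} = \frac{-2 + \left(0 + s\right)}{0 + s} = \frac{-2 + s}{s}$)
$- 47 w{\left(20,-17 \right)} = - 47 \frac{-2 - 17}{-17} = - 47 \left(\left(- \frac{1}{17}\right) \left(-19\right)\right) = \left(-47\right) \frac{19}{17} = - \frac{893}{17}$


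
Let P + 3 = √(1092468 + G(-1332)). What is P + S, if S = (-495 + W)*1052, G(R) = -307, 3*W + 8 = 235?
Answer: -1323425/3 + 7*√22289 ≈ -4.4010e+5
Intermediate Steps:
W = 227/3 (W = -8/3 + (⅓)*235 = -8/3 + 235/3 = 227/3 ≈ 75.667)
P = -3 + 7*√22289 (P = -3 + √(1092468 - 307) = -3 + √1092161 = -3 + 7*√22289 ≈ 1042.1)
S = -1323416/3 (S = (-495 + 227/3)*1052 = -1258/3*1052 = -1323416/3 ≈ -4.4114e+5)
P + S = (-3 + 7*√22289) - 1323416/3 = -1323425/3 + 7*√22289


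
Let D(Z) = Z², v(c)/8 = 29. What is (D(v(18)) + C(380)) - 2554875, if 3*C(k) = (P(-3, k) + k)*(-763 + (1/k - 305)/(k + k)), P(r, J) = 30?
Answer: -225730340899/86640 ≈ -2.6054e+6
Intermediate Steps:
v(c) = 232 (v(c) = 8*29 = 232)
C(k) = (-763 + (-305 + 1/k)/(2*k))*(30 + k)/3 (C(k) = ((30 + k)*(-763 + (1/k - 305)/(k + k)))/3 = ((30 + k)*(-763 + (-305 + 1/k)/((2*k))))/3 = ((30 + k)*(-763 + (-305 + 1/k)*(1/(2*k))))/3 = ((30 + k)*(-763 + (-305 + 1/k)/(2*k)))/3 = ((-763 + (-305 + 1/k)/(2*k))*(30 + k))/3 = (-763 + (-305 + 1/k)/(2*k))*(30 + k)/3)
(D(v(18)) + C(380)) - 2554875 = (232² + (⅙)*(30 - 9149*380 - 1*380²*(46085 + 1526*380))/380²) - 2554875 = (53824 + (⅙)*(1/144400)*(30 - 3476620 - 1*144400*(46085 + 579880))) - 2554875 = (53824 + (⅙)*(1/144400)*(30 - 3476620 - 1*144400*625965)) - 2554875 = (53824 + (⅙)*(1/144400)*(30 - 3476620 - 90389346000)) - 2554875 = (53824 + (⅙)*(1/144400)*(-90392822590)) - 2554875 = (53824 - 9039282259/86640) - 2554875 = -4375970899/86640 - 2554875 = -225730340899/86640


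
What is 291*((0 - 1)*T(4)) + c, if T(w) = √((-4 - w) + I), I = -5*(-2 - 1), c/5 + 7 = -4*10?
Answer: -235 - 291*√7 ≈ -1004.9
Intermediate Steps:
c = -235 (c = -35 + 5*(-4*10) = -35 + 5*(-40) = -35 - 200 = -235)
I = 15 (I = -5*(-3) = 15)
T(w) = √(11 - w) (T(w) = √((-4 - w) + 15) = √(11 - w))
291*((0 - 1)*T(4)) + c = 291*((0 - 1)*√(11 - 1*4)) - 235 = 291*(-√(11 - 4)) - 235 = 291*(-√7) - 235 = -291*√7 - 235 = -235 - 291*√7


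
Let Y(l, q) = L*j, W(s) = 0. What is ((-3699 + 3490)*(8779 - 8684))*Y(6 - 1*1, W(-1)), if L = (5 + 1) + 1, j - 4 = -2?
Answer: -277970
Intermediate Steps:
j = 2 (j = 4 - 2 = 2)
L = 7 (L = 6 + 1 = 7)
Y(l, q) = 14 (Y(l, q) = 7*2 = 14)
((-3699 + 3490)*(8779 - 8684))*Y(6 - 1*1, W(-1)) = ((-3699 + 3490)*(8779 - 8684))*14 = -209*95*14 = -19855*14 = -277970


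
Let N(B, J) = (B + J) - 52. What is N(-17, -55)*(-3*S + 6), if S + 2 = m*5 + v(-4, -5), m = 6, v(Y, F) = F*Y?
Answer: 17112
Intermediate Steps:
N(B, J) = -52 + B + J
S = 48 (S = -2 + (6*5 - 5*(-4)) = -2 + (30 + 20) = -2 + 50 = 48)
N(-17, -55)*(-3*S + 6) = (-52 - 17 - 55)*(-3*48 + 6) = -124*(-144 + 6) = -124*(-138) = 17112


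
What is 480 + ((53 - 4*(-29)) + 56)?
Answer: 705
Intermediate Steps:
480 + ((53 - 4*(-29)) + 56) = 480 + ((53 + 116) + 56) = 480 + (169 + 56) = 480 + 225 = 705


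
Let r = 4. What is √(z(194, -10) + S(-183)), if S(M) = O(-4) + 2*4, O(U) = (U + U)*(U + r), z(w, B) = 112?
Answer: 2*√30 ≈ 10.954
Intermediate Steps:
O(U) = 2*U*(4 + U) (O(U) = (U + U)*(U + 4) = (2*U)*(4 + U) = 2*U*(4 + U))
S(M) = 8 (S(M) = 2*(-4)*(4 - 4) + 2*4 = 2*(-4)*0 + 8 = 0 + 8 = 8)
√(z(194, -10) + S(-183)) = √(112 + 8) = √120 = 2*√30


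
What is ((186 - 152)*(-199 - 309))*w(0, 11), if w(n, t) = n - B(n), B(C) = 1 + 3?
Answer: 69088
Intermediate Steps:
B(C) = 4
w(n, t) = -4 + n (w(n, t) = n - 1*4 = n - 4 = -4 + n)
((186 - 152)*(-199 - 309))*w(0, 11) = ((186 - 152)*(-199 - 309))*(-4 + 0) = (34*(-508))*(-4) = -17272*(-4) = 69088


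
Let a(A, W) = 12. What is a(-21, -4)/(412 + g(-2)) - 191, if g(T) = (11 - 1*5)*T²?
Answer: -20816/109 ≈ -190.97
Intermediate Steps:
g(T) = 6*T² (g(T) = (11 - 5)*T² = 6*T²)
a(-21, -4)/(412 + g(-2)) - 191 = 12/(412 + 6*(-2)²) - 191 = 12/(412 + 6*4) - 191 = 12/(412 + 24) - 191 = 12/436 - 191 = (1/436)*12 - 191 = 3/109 - 191 = -20816/109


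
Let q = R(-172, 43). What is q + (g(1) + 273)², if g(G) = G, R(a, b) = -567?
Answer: 74509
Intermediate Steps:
q = -567
q + (g(1) + 273)² = -567 + (1 + 273)² = -567 + 274² = -567 + 75076 = 74509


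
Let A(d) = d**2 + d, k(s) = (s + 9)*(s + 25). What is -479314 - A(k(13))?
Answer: -1179046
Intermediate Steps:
k(s) = (9 + s)*(25 + s)
A(d) = d + d**2
-479314 - A(k(13)) = -479314 - (225 + 13**2 + 34*13)*(1 + (225 + 13**2 + 34*13)) = -479314 - (225 + 169 + 442)*(1 + (225 + 169 + 442)) = -479314 - 836*(1 + 836) = -479314 - 836*837 = -479314 - 1*699732 = -479314 - 699732 = -1179046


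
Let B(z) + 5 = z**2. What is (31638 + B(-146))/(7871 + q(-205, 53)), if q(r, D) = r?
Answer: 52949/7666 ≈ 6.9070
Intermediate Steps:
B(z) = -5 + z**2
(31638 + B(-146))/(7871 + q(-205, 53)) = (31638 + (-5 + (-146)**2))/(7871 - 205) = (31638 + (-5 + 21316))/7666 = (31638 + 21311)*(1/7666) = 52949*(1/7666) = 52949/7666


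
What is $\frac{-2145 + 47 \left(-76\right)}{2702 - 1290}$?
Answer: $- \frac{5717}{1412} \approx -4.0489$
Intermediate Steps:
$\frac{-2145 + 47 \left(-76\right)}{2702 - 1290} = \frac{-2145 - 3572}{1412} = \left(-5717\right) \frac{1}{1412} = - \frac{5717}{1412}$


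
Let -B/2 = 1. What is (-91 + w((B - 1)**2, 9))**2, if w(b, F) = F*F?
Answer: 100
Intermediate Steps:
B = -2 (B = -2*1 = -2)
w(b, F) = F**2
(-91 + w((B - 1)**2, 9))**2 = (-91 + 9**2)**2 = (-91 + 81)**2 = (-10)**2 = 100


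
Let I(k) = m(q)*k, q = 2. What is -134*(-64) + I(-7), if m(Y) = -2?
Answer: 8590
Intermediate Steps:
I(k) = -2*k
-134*(-64) + I(-7) = -134*(-64) - 2*(-7) = 8576 + 14 = 8590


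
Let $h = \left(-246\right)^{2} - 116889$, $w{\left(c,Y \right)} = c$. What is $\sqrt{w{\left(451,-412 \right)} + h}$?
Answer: $i \sqrt{55922} \approx 236.48 i$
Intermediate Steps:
$h = -56373$ ($h = 60516 - 116889 = -56373$)
$\sqrt{w{\left(451,-412 \right)} + h} = \sqrt{451 - 56373} = \sqrt{-55922} = i \sqrt{55922}$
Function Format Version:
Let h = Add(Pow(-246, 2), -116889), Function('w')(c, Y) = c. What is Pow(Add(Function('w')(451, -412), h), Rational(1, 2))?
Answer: Mul(I, Pow(55922, Rational(1, 2))) ≈ Mul(236.48, I)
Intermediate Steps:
h = -56373 (h = Add(60516, -116889) = -56373)
Pow(Add(Function('w')(451, -412), h), Rational(1, 2)) = Pow(Add(451, -56373), Rational(1, 2)) = Pow(-55922, Rational(1, 2)) = Mul(I, Pow(55922, Rational(1, 2)))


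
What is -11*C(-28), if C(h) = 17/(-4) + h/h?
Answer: 143/4 ≈ 35.750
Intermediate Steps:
C(h) = -13/4 (C(h) = 17*(-¼) + 1 = -17/4 + 1 = -13/4)
-11*C(-28) = -11*(-13/4) = 143/4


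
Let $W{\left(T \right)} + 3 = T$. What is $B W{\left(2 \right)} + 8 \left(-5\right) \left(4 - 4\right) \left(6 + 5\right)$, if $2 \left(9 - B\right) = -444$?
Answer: $-231$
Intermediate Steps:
$B = 231$ ($B = 9 - -222 = 9 + 222 = 231$)
$W{\left(T \right)} = -3 + T$
$B W{\left(2 \right)} + 8 \left(-5\right) \left(4 - 4\right) \left(6 + 5\right) = 231 \left(-3 + 2\right) + 8 \left(-5\right) \left(4 - 4\right) \left(6 + 5\right) = 231 \left(-1\right) - 40 \cdot 0 \cdot 11 = -231 - 0 = -231 + 0 = -231$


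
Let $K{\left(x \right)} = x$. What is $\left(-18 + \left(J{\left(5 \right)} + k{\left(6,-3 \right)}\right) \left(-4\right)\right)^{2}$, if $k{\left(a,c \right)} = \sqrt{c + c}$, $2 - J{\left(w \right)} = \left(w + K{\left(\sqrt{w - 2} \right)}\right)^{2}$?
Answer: $4 \left(13 - 2 \left(5 + \sqrt{3}\right)^{2} + 2 i \sqrt{6}\right)^{2} \approx 24017.0 - 3042.9 i$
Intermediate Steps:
$J{\left(w \right)} = 2 - \left(w + \sqrt{-2 + w}\right)^{2}$ ($J{\left(w \right)} = 2 - \left(w + \sqrt{w - 2}\right)^{2} = 2 - \left(w + \sqrt{-2 + w}\right)^{2}$)
$k{\left(a,c \right)} = \sqrt{2} \sqrt{c}$ ($k{\left(a,c \right)} = \sqrt{2 c} = \sqrt{2} \sqrt{c}$)
$\left(-18 + \left(J{\left(5 \right)} + k{\left(6,-3 \right)}\right) \left(-4\right)\right)^{2} = \left(-18 + \left(\left(2 - \left(5 + \sqrt{-2 + 5}\right)^{2}\right) + \sqrt{2} \sqrt{-3}\right) \left(-4\right)\right)^{2} = \left(-18 + \left(\left(2 - \left(5 + \sqrt{3}\right)^{2}\right) + \sqrt{2} i \sqrt{3}\right) \left(-4\right)\right)^{2} = \left(-18 + \left(\left(2 - \left(5 + \sqrt{3}\right)^{2}\right) + i \sqrt{6}\right) \left(-4\right)\right)^{2} = \left(-18 + \left(2 - \left(5 + \sqrt{3}\right)^{2} + i \sqrt{6}\right) \left(-4\right)\right)^{2} = \left(-18 - \left(8 - 4 \left(5 + \sqrt{3}\right)^{2} + 4 i \sqrt{6}\right)\right)^{2} = \left(-26 + 4 \left(5 + \sqrt{3}\right)^{2} - 4 i \sqrt{6}\right)^{2}$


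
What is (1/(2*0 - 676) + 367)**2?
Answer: 61549144281/456976 ≈ 1.3469e+5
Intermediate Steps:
(1/(2*0 - 676) + 367)**2 = (1/(0 - 676) + 367)**2 = (1/(-676) + 367)**2 = (-1/676 + 367)**2 = (248091/676)**2 = 61549144281/456976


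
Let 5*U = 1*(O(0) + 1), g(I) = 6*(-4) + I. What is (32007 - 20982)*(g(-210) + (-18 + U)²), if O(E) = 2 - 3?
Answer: 992250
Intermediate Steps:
O(E) = -1
g(I) = -24 + I
U = 0 (U = (1*(-1 + 1))/5 = (1*0)/5 = (⅕)*0 = 0)
(32007 - 20982)*(g(-210) + (-18 + U)²) = (32007 - 20982)*((-24 - 210) + (-18 + 0)²) = 11025*(-234 + (-18)²) = 11025*(-234 + 324) = 11025*90 = 992250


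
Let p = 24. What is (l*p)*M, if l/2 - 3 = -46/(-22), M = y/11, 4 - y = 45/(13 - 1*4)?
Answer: -2688/121 ≈ -22.215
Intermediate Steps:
y = -1 (y = 4 - 45/(13 - 1*4) = 4 - 45/(13 - 4) = 4 - 45/9 = 4 - 1*5 = 4 - 5 = -1)
M = -1/11 ≈ -0.090909
l = 112/11 (l = 6 + 2*(-46/(-22)) = 6 + 2*(-46*(-1/22)) = 6 + 2*(23/11) = 6 + 46/11 = 112/11 ≈ 10.182)
(l*p)*M = ((112/11)*24)*(-1/11) = (2688/11)*(-1/11) = -2688/121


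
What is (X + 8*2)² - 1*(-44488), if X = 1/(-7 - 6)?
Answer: 7561321/169 ≈ 44742.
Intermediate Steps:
X = -1/13 (X = 1/(-13) = -1/13 ≈ -0.076923)
(X + 8*2)² - 1*(-44488) = (-1/13 + 8*2)² - 1*(-44488) = (-1/13 + 16)² + 44488 = (207/13)² + 44488 = 42849/169 + 44488 = 7561321/169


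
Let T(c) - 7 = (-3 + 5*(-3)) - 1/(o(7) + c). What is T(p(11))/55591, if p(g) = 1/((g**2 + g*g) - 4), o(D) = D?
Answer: -18575/92670197 ≈ -0.00020044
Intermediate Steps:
p(g) = 1/(-4 + 2*g**2) (p(g) = 1/((g**2 + g**2) - 4) = 1/(2*g**2 - 4) = 1/(-4 + 2*g**2))
T(c) = -11 - 1/(7 + c) (T(c) = 7 + ((-3 + 5*(-3)) - 1/(7 + c)) = 7 + ((-3 - 15) - 1/(7 + c)) = 7 + (-18 - 1/(7 + c)) = -11 - 1/(7 + c))
T(p(11))/55591 = ((-78 - 11/(2*(-2 + 11**2)))/(7 + 1/(2*(-2 + 11**2))))/55591 = ((-78 - 11/(2*(-2 + 121)))/(7 + 1/(2*(-2 + 121))))*(1/55591) = ((-78 - 11/(2*119))/(7 + (1/2)/119))*(1/55591) = ((-78 - 11/(2*119))/(7 + (1/2)*(1/119)))*(1/55591) = ((-78 - 11*1/238)/(7 + 1/238))*(1/55591) = ((-78 - 11/238)/(1667/238))*(1/55591) = ((238/1667)*(-18575/238))*(1/55591) = -18575/1667*1/55591 = -18575/92670197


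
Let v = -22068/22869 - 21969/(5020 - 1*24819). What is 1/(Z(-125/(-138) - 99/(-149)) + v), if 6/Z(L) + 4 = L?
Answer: -2513500888899/5843233618507 ≈ -0.43016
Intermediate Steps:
Z(L) = 6/(-4 + L)
v = 7276081/50309259 (v = -22068*1/22869 - 21969/(5020 - 24819) = -2452/2541 - 21969/(-19799) = -2452/2541 - 21969*(-1/19799) = -2452/2541 + 21969/19799 = 7276081/50309259 ≈ 0.14463)
1/(Z(-125/(-138) - 99/(-149)) + v) = 1/(6/(-4 + (-125/(-138) - 99/(-149))) + 7276081/50309259) = 1/(6/(-4 + (-125*(-1/138) - 99*(-1/149))) + 7276081/50309259) = 1/(6/(-4 + (125/138 + 99/149)) + 7276081/50309259) = 1/(6/(-4 + 32287/20562) + 7276081/50309259) = 1/(6/(-49961/20562) + 7276081/50309259) = 1/(6*(-20562/49961) + 7276081/50309259) = 1/(-123372/49961 + 7276081/50309259) = 1/(-5843233618507/2513500888899) = -2513500888899/5843233618507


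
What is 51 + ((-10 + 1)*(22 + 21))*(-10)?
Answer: 3921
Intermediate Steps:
51 + ((-10 + 1)*(22 + 21))*(-10) = 51 - 9*43*(-10) = 51 - 387*(-10) = 51 + 3870 = 3921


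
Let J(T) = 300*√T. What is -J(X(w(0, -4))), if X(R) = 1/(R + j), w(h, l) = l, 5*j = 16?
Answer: -150*I*√5 ≈ -335.41*I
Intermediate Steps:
j = 16/5 (j = (⅕)*16 = 16/5 ≈ 3.2000)
X(R) = 1/(16/5 + R) (X(R) = 1/(R + 16/5) = 1/(16/5 + R))
-J(X(w(0, -4))) = -300*√(5/(16 + 5*(-4))) = -300*√(5/(16 - 20)) = -300*√(5/(-4)) = -300*√(5*(-¼)) = -300*√(-5/4) = -300*I*√5/2 = -150*I*√5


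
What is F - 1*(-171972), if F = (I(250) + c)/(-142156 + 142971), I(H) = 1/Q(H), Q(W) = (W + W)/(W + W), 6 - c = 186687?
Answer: 27994100/163 ≈ 1.7174e+5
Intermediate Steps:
c = -186681 (c = 6 - 1*186687 = 6 - 186687 = -186681)
Q(W) = 1 (Q(W) = (2*W)/((2*W)) = (2*W)*(1/(2*W)) = 1)
I(H) = 1 (I(H) = 1/1 = 1)
F = -37336/163 (F = (1 - 186681)/(-142156 + 142971) = -186680/815 = -186680*1/815 = -37336/163 ≈ -229.06)
F - 1*(-171972) = -37336/163 - 1*(-171972) = -37336/163 + 171972 = 27994100/163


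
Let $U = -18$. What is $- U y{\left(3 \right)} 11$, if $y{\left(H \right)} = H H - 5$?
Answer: $792$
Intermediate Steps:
$y{\left(H \right)} = -5 + H^{2}$ ($y{\left(H \right)} = H^{2} - 5 = -5 + H^{2}$)
$- U y{\left(3 \right)} 11 = - - 18 \left(-5 + 3^{2}\right) 11 = - - 18 \left(-5 + 9\right) 11 = - \left(-18\right) 4 \cdot 11 = - \left(-72\right) 11 = \left(-1\right) \left(-792\right) = 792$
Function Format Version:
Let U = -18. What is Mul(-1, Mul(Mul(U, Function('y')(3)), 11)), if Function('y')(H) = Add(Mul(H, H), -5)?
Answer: 792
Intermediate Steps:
Function('y')(H) = Add(-5, Pow(H, 2)) (Function('y')(H) = Add(Pow(H, 2), -5) = Add(-5, Pow(H, 2)))
Mul(-1, Mul(Mul(U, Function('y')(3)), 11)) = Mul(-1, Mul(Mul(-18, Add(-5, Pow(3, 2))), 11)) = Mul(-1, Mul(Mul(-18, Add(-5, 9)), 11)) = Mul(-1, Mul(Mul(-18, 4), 11)) = Mul(-1, Mul(-72, 11)) = Mul(-1, -792) = 792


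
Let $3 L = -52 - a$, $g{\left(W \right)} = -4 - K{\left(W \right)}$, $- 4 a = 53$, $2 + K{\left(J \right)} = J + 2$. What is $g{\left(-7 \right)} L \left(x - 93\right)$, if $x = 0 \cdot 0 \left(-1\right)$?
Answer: $\frac{14415}{4} \approx 3603.8$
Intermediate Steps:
$K{\left(J \right)} = J$ ($K{\left(J \right)} = -2 + \left(J + 2\right) = -2 + \left(2 + J\right) = J$)
$a = - \frac{53}{4}$ ($a = \left(- \frac{1}{4}\right) 53 = - \frac{53}{4} \approx -13.25$)
$x = 0$ ($x = 0 \left(-1\right) = 0$)
$g{\left(W \right)} = -4 - W$
$L = - \frac{155}{12}$ ($L = \frac{-52 - - \frac{53}{4}}{3} = \frac{-52 + \frac{53}{4}}{3} = \frac{1}{3} \left(- \frac{155}{4}\right) = - \frac{155}{12} \approx -12.917$)
$g{\left(-7 \right)} L \left(x - 93\right) = \left(-4 - -7\right) \left(- \frac{155}{12}\right) \left(0 - 93\right) = \left(-4 + 7\right) \left(- \frac{155}{12}\right) \left(0 - 93\right) = 3 \left(- \frac{155}{12}\right) \left(-93\right) = \left(- \frac{155}{4}\right) \left(-93\right) = \frac{14415}{4}$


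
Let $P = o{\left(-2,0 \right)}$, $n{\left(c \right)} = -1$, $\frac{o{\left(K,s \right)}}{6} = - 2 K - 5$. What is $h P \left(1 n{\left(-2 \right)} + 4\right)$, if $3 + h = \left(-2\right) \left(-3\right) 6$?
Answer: $-594$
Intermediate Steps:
$o{\left(K,s \right)} = -30 - 12 K$ ($o{\left(K,s \right)} = 6 \left(- 2 K - 5\right) = 6 \left(-5 - 2 K\right) = -30 - 12 K$)
$P = -6$ ($P = -30 - -24 = -30 + 24 = -6$)
$h = 33$ ($h = -3 + \left(-2\right) \left(-3\right) 6 = -3 + 6 \cdot 6 = -3 + 36 = 33$)
$h P \left(1 n{\left(-2 \right)} + 4\right) = 33 \left(-6\right) \left(1 \left(-1\right) + 4\right) = - 198 \left(-1 + 4\right) = \left(-198\right) 3 = -594$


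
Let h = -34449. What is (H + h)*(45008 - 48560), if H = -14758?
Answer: 174783264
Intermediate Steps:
(H + h)*(45008 - 48560) = (-14758 - 34449)*(45008 - 48560) = -49207*(-3552) = 174783264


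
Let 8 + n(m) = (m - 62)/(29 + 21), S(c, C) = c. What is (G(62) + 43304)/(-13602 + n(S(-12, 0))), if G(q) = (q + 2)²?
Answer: -395000/113429 ≈ -3.4824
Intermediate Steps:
G(q) = (2 + q)²
n(m) = -231/25 + m/50 (n(m) = -8 + (m - 62)/(29 + 21) = -8 + (-62 + m)/50 = -8 + (-62 + m)*(1/50) = -8 + (-31/25 + m/50) = -231/25 + m/50)
(G(62) + 43304)/(-13602 + n(S(-12, 0))) = ((2 + 62)² + 43304)/(-13602 + (-231/25 + (1/50)*(-12))) = (64² + 43304)/(-13602 + (-231/25 - 6/25)) = (4096 + 43304)/(-13602 - 237/25) = 47400/(-340287/25) = 47400*(-25/340287) = -395000/113429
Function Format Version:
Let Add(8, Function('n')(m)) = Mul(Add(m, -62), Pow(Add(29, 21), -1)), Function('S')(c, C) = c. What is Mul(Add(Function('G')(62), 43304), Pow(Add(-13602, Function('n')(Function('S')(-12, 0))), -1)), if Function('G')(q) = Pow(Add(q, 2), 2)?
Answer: Rational(-395000, 113429) ≈ -3.4824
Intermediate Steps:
Function('G')(q) = Pow(Add(2, q), 2)
Function('n')(m) = Add(Rational(-231, 25), Mul(Rational(1, 50), m)) (Function('n')(m) = Add(-8, Mul(Add(m, -62), Pow(Add(29, 21), -1))) = Add(-8, Mul(Add(-62, m), Pow(50, -1))) = Add(-8, Mul(Add(-62, m), Rational(1, 50))) = Add(-8, Add(Rational(-31, 25), Mul(Rational(1, 50), m))) = Add(Rational(-231, 25), Mul(Rational(1, 50), m)))
Mul(Add(Function('G')(62), 43304), Pow(Add(-13602, Function('n')(Function('S')(-12, 0))), -1)) = Mul(Add(Pow(Add(2, 62), 2), 43304), Pow(Add(-13602, Add(Rational(-231, 25), Mul(Rational(1, 50), -12))), -1)) = Mul(Add(Pow(64, 2), 43304), Pow(Add(-13602, Add(Rational(-231, 25), Rational(-6, 25))), -1)) = Mul(Add(4096, 43304), Pow(Add(-13602, Rational(-237, 25)), -1)) = Mul(47400, Pow(Rational(-340287, 25), -1)) = Mul(47400, Rational(-25, 340287)) = Rational(-395000, 113429)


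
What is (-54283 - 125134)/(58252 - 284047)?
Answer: 179417/225795 ≈ 0.79460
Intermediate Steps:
(-54283 - 125134)/(58252 - 284047) = -179417/(-225795) = -179417*(-1/225795) = 179417/225795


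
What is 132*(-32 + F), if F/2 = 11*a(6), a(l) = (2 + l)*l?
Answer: 135168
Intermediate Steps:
a(l) = l*(2 + l)
F = 1056 (F = 2*(11*(6*(2 + 6))) = 2*(11*(6*8)) = 2*(11*48) = 2*528 = 1056)
132*(-32 + F) = 132*(-32 + 1056) = 132*1024 = 135168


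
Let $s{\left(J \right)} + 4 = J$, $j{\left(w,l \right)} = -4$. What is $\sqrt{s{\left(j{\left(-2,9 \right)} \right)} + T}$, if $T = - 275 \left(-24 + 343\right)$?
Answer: $i \sqrt{87733} \approx 296.2 i$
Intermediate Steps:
$s{\left(J \right)} = -4 + J$
$T = -87725$ ($T = \left(-275\right) 319 = -87725$)
$\sqrt{s{\left(j{\left(-2,9 \right)} \right)} + T} = \sqrt{\left(-4 - 4\right) - 87725} = \sqrt{-8 - 87725} = \sqrt{-87733} = i \sqrt{87733}$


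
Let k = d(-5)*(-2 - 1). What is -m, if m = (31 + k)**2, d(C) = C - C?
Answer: -961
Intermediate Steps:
d(C) = 0
k = 0 (k = 0*(-2 - 1) = 0*(-3) = 0)
m = 961 (m = (31 + 0)**2 = 31**2 = 961)
-m = -1*961 = -961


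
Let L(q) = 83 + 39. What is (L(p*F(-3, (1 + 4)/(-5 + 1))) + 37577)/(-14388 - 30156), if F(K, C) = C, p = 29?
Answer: -37699/44544 ≈ -0.84633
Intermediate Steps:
L(q) = 122
(L(p*F(-3, (1 + 4)/(-5 + 1))) + 37577)/(-14388 - 30156) = (122 + 37577)/(-14388 - 30156) = 37699/(-44544) = 37699*(-1/44544) = -37699/44544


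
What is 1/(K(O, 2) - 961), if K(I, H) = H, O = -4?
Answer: -1/959 ≈ -0.0010428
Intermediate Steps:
1/(K(O, 2) - 961) = 1/(2 - 961) = 1/(-959) = -1/959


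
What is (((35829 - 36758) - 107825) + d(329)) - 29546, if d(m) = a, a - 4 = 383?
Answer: -137913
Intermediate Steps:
a = 387 (a = 4 + 383 = 387)
d(m) = 387
(((35829 - 36758) - 107825) + d(329)) - 29546 = (((35829 - 36758) - 107825) + 387) - 29546 = ((-929 - 107825) + 387) - 29546 = (-108754 + 387) - 29546 = -108367 - 29546 = -137913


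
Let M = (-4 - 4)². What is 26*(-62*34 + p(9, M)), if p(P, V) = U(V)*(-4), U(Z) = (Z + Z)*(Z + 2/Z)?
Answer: -907192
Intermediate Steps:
M = 64 (M = (-8)² = 64)
U(Z) = 2*Z*(Z + 2/Z) (U(Z) = (2*Z)*(Z + 2/Z) = 2*Z*(Z + 2/Z))
p(P, V) = -16 - 8*V² (p(P, V) = (4 + 2*V²)*(-4) = -16 - 8*V²)
26*(-62*34 + p(9, M)) = 26*(-62*34 + (-16 - 8*64²)) = 26*(-2108 + (-16 - 8*4096)) = 26*(-2108 + (-16 - 32768)) = 26*(-2108 - 32784) = 26*(-34892) = -907192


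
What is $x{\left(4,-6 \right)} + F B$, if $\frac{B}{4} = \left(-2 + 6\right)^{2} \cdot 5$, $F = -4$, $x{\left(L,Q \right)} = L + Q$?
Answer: $-1282$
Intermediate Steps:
$B = 320$ ($B = 4 \left(-2 + 6\right)^{2} \cdot 5 = 4 \cdot 4^{2} \cdot 5 = 4 \cdot 16 \cdot 5 = 4 \cdot 80 = 320$)
$x{\left(4,-6 \right)} + F B = \left(4 - 6\right) - 1280 = -2 - 1280 = -1282$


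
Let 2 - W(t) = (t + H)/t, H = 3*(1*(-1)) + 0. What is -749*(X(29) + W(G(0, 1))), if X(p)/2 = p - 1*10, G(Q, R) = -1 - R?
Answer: -56175/2 ≈ -28088.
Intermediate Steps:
H = -3 (H = 3*(-1) + 0 = -3 + 0 = -3)
W(t) = 2 - (-3 + t)/t (W(t) = 2 - (t - 3)/t = 2 - (-3 + t)/t)
X(p) = -20 + 2*p (X(p) = 2*(p - 1*10) = 2*(p - 10) = 2*(-10 + p) = -20 + 2*p)
-749*(X(29) + W(G(0, 1))) = -749*((-20 + 2*29) + (3 + (-1 - 1*1))/(-1 - 1*1)) = -749*((-20 + 58) + (3 + (-1 - 1))/(-1 - 1)) = -749*(38 + (3 - 2)/(-2)) = -749*(38 - ½*1) = -749*(38 - ½) = -749*75/2 = -56175/2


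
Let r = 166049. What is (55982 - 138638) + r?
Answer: 83393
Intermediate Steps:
(55982 - 138638) + r = (55982 - 138638) + 166049 = -82656 + 166049 = 83393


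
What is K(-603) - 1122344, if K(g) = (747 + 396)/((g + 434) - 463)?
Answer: -709322551/632 ≈ -1.1223e+6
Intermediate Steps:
K(g) = 1143/(-29 + g) (K(g) = 1143/((434 + g) - 463) = 1143/(-29 + g))
K(-603) - 1122344 = 1143/(-29 - 603) - 1122344 = 1143/(-632) - 1122344 = 1143*(-1/632) - 1122344 = -1143/632 - 1122344 = -709322551/632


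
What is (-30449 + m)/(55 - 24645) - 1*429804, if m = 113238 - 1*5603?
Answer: -5284478773/12295 ≈ -4.2981e+5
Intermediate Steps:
m = 107635 (m = 113238 - 5603 = 107635)
(-30449 + m)/(55 - 24645) - 1*429804 = (-30449 + 107635)/(55 - 24645) - 1*429804 = 77186/(-24590) - 429804 = 77186*(-1/24590) - 429804 = -38593/12295 - 429804 = -5284478773/12295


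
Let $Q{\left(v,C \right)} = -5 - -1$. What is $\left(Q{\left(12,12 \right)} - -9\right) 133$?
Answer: $665$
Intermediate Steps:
$Q{\left(v,C \right)} = -4$ ($Q{\left(v,C \right)} = -5 + 1 = -4$)
$\left(Q{\left(12,12 \right)} - -9\right) 133 = \left(-4 - -9\right) 133 = \left(-4 + \left(-2 + 11\right)\right) 133 = \left(-4 + 9\right) 133 = 5 \cdot 133 = 665$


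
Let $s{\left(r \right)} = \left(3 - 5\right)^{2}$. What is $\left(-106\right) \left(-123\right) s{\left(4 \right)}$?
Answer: $52152$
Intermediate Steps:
$s{\left(r \right)} = 4$ ($s{\left(r \right)} = \left(-2\right)^{2} = 4$)
$\left(-106\right) \left(-123\right) s{\left(4 \right)} = \left(-106\right) \left(-123\right) 4 = 13038 \cdot 4 = 52152$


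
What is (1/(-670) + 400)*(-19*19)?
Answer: -96747639/670 ≈ -1.4440e+5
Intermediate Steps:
(1/(-670) + 400)*(-19*19) = (-1/670 + 400)*(-361) = (267999/670)*(-361) = -96747639/670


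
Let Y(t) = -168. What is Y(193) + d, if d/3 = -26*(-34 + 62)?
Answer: -2352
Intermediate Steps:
d = -2184 (d = 3*(-26*(-34 + 62)) = 3*(-26*28) = 3*(-728) = -2184)
Y(193) + d = -168 - 2184 = -2352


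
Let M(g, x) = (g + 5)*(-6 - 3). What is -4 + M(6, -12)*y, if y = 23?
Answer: -2281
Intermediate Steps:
M(g, x) = -45 - 9*g (M(g, x) = (5 + g)*(-9) = -45 - 9*g)
-4 + M(6, -12)*y = -4 + (-45 - 9*6)*23 = -4 + (-45 - 54)*23 = -4 - 99*23 = -4 - 2277 = -2281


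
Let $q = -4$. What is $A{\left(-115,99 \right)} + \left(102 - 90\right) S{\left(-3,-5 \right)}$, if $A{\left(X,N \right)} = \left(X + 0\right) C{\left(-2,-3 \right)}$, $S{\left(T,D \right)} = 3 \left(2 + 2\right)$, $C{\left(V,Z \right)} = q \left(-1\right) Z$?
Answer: $1524$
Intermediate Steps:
$C{\left(V,Z \right)} = 4 Z$ ($C{\left(V,Z \right)} = \left(-4\right) \left(-1\right) Z = 4 Z$)
$S{\left(T,D \right)} = 12$ ($S{\left(T,D \right)} = 3 \cdot 4 = 12$)
$A{\left(X,N \right)} = - 12 X$ ($A{\left(X,N \right)} = \left(X + 0\right) 4 \left(-3\right) = X \left(-12\right) = - 12 X$)
$A{\left(-115,99 \right)} + \left(102 - 90\right) S{\left(-3,-5 \right)} = \left(-12\right) \left(-115\right) + \left(102 - 90\right) 12 = 1380 + 12 \cdot 12 = 1380 + 144 = 1524$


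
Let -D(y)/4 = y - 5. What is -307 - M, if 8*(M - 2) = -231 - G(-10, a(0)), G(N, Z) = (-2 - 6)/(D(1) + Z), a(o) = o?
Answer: -4483/16 ≈ -280.19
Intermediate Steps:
D(y) = 20 - 4*y (D(y) = -4*(y - 5) = -4*(-5 + y) = 20 - 4*y)
G(N, Z) = -8/(16 + Z) (G(N, Z) = (-2 - 6)/((20 - 4*1) + Z) = -8/((20 - 4) + Z) = -8/(16 + Z))
M = -429/16 (M = 2 + (-231 - (-8)/(16 + 0))/8 = 2 + (-231 - (-8)/16)/8 = 2 + (-231 - 1*(-½))/8 = 2 + (-231 + ½)/8 = 2 + (⅛)*(-461/2) = 2 - 461/16 = -429/16 ≈ -26.813)
-307 - M = -307 - 1*(-429/16) = -307 + 429/16 = -4483/16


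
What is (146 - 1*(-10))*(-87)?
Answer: -13572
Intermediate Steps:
(146 - 1*(-10))*(-87) = (146 + 10)*(-87) = 156*(-87) = -13572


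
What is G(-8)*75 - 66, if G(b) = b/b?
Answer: 9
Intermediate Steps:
G(b) = 1
G(-8)*75 - 66 = 1*75 - 66 = 75 - 66 = 9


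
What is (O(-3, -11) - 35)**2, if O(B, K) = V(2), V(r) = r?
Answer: 1089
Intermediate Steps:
O(B, K) = 2
(O(-3, -11) - 35)**2 = (2 - 35)**2 = (-33)**2 = 1089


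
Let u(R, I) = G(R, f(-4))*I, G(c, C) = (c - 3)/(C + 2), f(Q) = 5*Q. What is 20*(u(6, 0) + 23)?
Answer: 460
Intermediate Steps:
G(c, C) = (-3 + c)/(2 + C)
u(R, I) = I*(⅙ - R/18) (u(R, I) = ((-3 + R)/(2 + 5*(-4)))*I = ((-3 + R)/(2 - 20))*I = ((-3 + R)/(-18))*I = (-(-3 + R)/18)*I = (⅙ - R/18)*I = I*(⅙ - R/18))
20*(u(6, 0) + 23) = 20*((1/18)*0*(3 - 1*6) + 23) = 20*((1/18)*0*(3 - 6) + 23) = 20*((1/18)*0*(-3) + 23) = 20*(0 + 23) = 20*23 = 460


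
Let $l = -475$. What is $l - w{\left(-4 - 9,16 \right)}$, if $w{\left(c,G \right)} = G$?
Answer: $-491$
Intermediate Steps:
$l - w{\left(-4 - 9,16 \right)} = -475 - 16 = -491$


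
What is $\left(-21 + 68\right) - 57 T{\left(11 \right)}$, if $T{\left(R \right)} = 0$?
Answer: $47$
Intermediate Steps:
$\left(-21 + 68\right) - 57 T{\left(11 \right)} = \left(-21 + 68\right) - 0 = 47 + 0 = 47$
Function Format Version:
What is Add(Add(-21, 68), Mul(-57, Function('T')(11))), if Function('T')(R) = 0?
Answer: 47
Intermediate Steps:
Add(Add(-21, 68), Mul(-57, Function('T')(11))) = Add(Add(-21, 68), Mul(-57, 0)) = Add(47, 0) = 47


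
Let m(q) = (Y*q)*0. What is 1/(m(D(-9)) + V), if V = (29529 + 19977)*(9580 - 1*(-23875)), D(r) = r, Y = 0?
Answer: 1/1656223230 ≈ 6.0378e-10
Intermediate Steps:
m(q) = 0 (m(q) = (0*q)*0 = 0*0 = 0)
V = 1656223230 (V = 49506*(9580 + 23875) = 49506*33455 = 1656223230)
1/(m(D(-9)) + V) = 1/(0 + 1656223230) = 1/1656223230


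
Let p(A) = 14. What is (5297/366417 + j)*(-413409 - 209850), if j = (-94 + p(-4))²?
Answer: -162398726291347/40713 ≈ -3.9889e+9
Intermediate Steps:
j = 6400 (j = (-94 + 14)² = (-80)² = 6400)
(5297/366417 + j)*(-413409 - 209850) = (5297/366417 + 6400)*(-413409 - 209850) = (5297*(1/366417) + 6400)*(-623259) = (5297/366417 + 6400)*(-623259) = (2345074097/366417)*(-623259) = -162398726291347/40713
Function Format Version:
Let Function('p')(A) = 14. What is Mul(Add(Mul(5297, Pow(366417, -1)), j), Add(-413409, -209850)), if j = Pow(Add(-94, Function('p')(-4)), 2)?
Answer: Rational(-162398726291347, 40713) ≈ -3.9889e+9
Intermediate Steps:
j = 6400 (j = Pow(Add(-94, 14), 2) = Pow(-80, 2) = 6400)
Mul(Add(Mul(5297, Pow(366417, -1)), j), Add(-413409, -209850)) = Mul(Add(Mul(5297, Pow(366417, -1)), 6400), Add(-413409, -209850)) = Mul(Add(Mul(5297, Rational(1, 366417)), 6400), -623259) = Mul(Add(Rational(5297, 366417), 6400), -623259) = Mul(Rational(2345074097, 366417), -623259) = Rational(-162398726291347, 40713)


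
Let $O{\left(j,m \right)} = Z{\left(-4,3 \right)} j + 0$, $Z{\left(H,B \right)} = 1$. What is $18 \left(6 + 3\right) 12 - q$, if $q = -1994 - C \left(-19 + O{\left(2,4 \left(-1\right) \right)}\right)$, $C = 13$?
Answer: $3717$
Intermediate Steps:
$O{\left(j,m \right)} = j$ ($O{\left(j,m \right)} = 1 j + 0 = j + 0 = j$)
$q = -1773$ ($q = -1994 - 13 \left(-19 + 2\right) = -1994 - 13 \left(-17\right) = -1994 - -221 = -1994 + 221 = -1773$)
$18 \left(6 + 3\right) 12 - q = 18 \left(6 + 3\right) 12 - -1773 = 18 \cdot 9 \cdot 12 + 1773 = 162 \cdot 12 + 1773 = 1944 + 1773 = 3717$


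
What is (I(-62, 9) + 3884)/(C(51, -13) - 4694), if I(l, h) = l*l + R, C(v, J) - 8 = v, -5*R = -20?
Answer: -7732/4635 ≈ -1.6682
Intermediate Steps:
R = 4 (R = -⅕*(-20) = 4)
C(v, J) = 8 + v
I(l, h) = 4 + l² (I(l, h) = l*l + 4 = l² + 4 = 4 + l²)
(I(-62, 9) + 3884)/(C(51, -13) - 4694) = ((4 + (-62)²) + 3884)/((8 + 51) - 4694) = ((4 + 3844) + 3884)/(59 - 4694) = (3848 + 3884)/(-4635) = 7732*(-1/4635) = -7732/4635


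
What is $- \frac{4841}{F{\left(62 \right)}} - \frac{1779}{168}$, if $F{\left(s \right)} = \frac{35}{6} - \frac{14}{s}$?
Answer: $- \frac{7291765}{8344} \approx -873.89$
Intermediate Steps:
$F{\left(s \right)} = \frac{35}{6} - \frac{14}{s}$ ($F{\left(s \right)} = 35 \cdot \frac{1}{6} - \frac{14}{s} = \frac{35}{6} - \frac{14}{s}$)
$- \frac{4841}{F{\left(62 \right)}} - \frac{1779}{168} = - \frac{4841}{\frac{35}{6} - \frac{14}{62}} - \frac{1779}{168} = - \frac{4841}{\frac{35}{6} - \frac{7}{31}} - \frac{593}{56} = - \frac{4841}{\frac{1043}{186}} - \frac{593}{56} = \left(-4841\right) \frac{186}{1043} - \frac{593}{56} = - \frac{900426}{1043} - \frac{593}{56} = - \frac{7291765}{8344}$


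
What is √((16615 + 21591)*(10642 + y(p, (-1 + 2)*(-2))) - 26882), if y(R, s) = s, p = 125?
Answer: √406484958 ≈ 20161.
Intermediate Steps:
√((16615 + 21591)*(10642 + y(p, (-1 + 2)*(-2))) - 26882) = √((16615 + 21591)*(10642 + (-1 + 2)*(-2)) - 26882) = √(38206*(10642 + 1*(-2)) - 26882) = √(38206*(10642 - 2) - 26882) = √(38206*10640 - 26882) = √(406511840 - 26882) = √406484958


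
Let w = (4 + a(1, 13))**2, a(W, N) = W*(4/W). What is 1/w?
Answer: 1/64 ≈ 0.015625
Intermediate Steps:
a(W, N) = 4
w = 64 (w = (4 + 4)**2 = 8**2 = 64)
1/w = 1/64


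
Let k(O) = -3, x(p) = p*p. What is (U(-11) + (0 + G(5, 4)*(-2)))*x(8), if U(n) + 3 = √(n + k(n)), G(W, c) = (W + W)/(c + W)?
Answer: -3008/9 + 64*I*√14 ≈ -334.22 + 239.47*I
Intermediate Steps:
x(p) = p²
G(W, c) = 2*W/(W + c) (G(W, c) = (2*W)/(W + c) = 2*W/(W + c))
U(n) = -3 + √(-3 + n) (U(n) = -3 + √(n - 3) = -3 + √(-3 + n))
(U(-11) + (0 + G(5, 4)*(-2)))*x(8) = ((-3 + √(-3 - 11)) + (0 + (2*5/(5 + 4))*(-2)))*8² = ((-3 + √(-14)) + (0 + (2*5/9)*(-2)))*64 = ((-3 + I*√14) + (0 + (2*5*(⅑))*(-2)))*64 = ((-3 + I*√14) + (0 + (10/9)*(-2)))*64 = ((-3 + I*√14) + (0 - 20/9))*64 = ((-3 + I*√14) - 20/9)*64 = (-47/9 + I*√14)*64 = -3008/9 + 64*I*√14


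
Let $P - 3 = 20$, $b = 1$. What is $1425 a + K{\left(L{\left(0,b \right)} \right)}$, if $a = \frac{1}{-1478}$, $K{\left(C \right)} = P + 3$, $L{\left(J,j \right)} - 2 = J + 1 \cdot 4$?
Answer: $\frac{37003}{1478} \approx 25.036$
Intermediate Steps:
$P = 23$ ($P = 3 + 20 = 23$)
$L{\left(J,j \right)} = 6 + J$ ($L{\left(J,j \right)} = 2 + \left(J + 1 \cdot 4\right) = 2 + \left(J + 4\right) = 2 + \left(4 + J\right) = 6 + J$)
$K{\left(C \right)} = 26$ ($K{\left(C \right)} = 23 + 3 = 26$)
$a = - \frac{1}{1478} \approx -0.00067659$
$1425 a + K{\left(L{\left(0,b \right)} \right)} = 1425 \left(- \frac{1}{1478}\right) + 26 = - \frac{1425}{1478} + 26 = \frac{37003}{1478}$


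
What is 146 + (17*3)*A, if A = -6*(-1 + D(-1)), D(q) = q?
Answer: 758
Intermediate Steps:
A = 12 (A = -6*(-1 - 1) = -6*(-2) = 12)
146 + (17*3)*A = 146 + (17*3)*12 = 146 + 51*12 = 146 + 612 = 758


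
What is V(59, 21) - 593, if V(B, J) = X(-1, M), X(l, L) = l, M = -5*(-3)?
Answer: -594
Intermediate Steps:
M = 15
V(B, J) = -1
V(59, 21) - 593 = -1 - 593 = -594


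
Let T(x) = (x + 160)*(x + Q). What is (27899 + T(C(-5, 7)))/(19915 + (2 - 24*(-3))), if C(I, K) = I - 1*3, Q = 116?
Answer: 44315/19989 ≈ 2.2170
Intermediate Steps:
C(I, K) = -3 + I (C(I, K) = I - 3 = -3 + I)
T(x) = (116 + x)*(160 + x) (T(x) = (x + 160)*(x + 116) = (160 + x)*(116 + x) = (116 + x)*(160 + x))
(27899 + T(C(-5, 7)))/(19915 + (2 - 24*(-3))) = (27899 + (18560 + (-3 - 5)**2 + 276*(-3 - 5)))/(19915 + (2 - 24*(-3))) = (27899 + (18560 + (-8)**2 + 276*(-8)))/(19915 + (2 + 72)) = (27899 + (18560 + 64 - 2208))/(19915 + 74) = (27899 + 16416)/19989 = 44315*(1/19989) = 44315/19989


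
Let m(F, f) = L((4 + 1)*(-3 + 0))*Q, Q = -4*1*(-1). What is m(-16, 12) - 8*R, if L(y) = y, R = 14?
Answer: -172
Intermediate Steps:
Q = 4 (Q = -4*(-1) = 4)
m(F, f) = -60 (m(F, f) = ((4 + 1)*(-3 + 0))*4 = (5*(-3))*4 = -15*4 = -60)
m(-16, 12) - 8*R = -60 - 8*14 = -60 - 1*112 = -60 - 112 = -172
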